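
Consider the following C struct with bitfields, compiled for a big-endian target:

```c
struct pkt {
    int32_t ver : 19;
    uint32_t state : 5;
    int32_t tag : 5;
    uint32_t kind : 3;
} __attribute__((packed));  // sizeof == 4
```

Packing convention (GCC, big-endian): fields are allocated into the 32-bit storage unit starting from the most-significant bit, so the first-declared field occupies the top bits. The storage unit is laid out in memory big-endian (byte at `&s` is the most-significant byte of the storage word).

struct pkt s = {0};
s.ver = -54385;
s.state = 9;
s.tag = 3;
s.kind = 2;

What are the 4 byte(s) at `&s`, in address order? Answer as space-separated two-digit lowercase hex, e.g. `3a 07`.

[13+:19] ver=-54385 & 0x7ffff = 0x72b8f; word=0xe571e000
[8+:5] state=9 & 0x1f = 0x9; word=0xe571e900
[3+:5] tag=3 & 0x1f = 0x3; word=0xe571e918
[0+:3] kind=2 & 0x7 = 0x2; word=0xe571e91a
word = 0xe571e91a → big-endian bytes:
  [0]=0xe5  [1]=0x71  [2]=0xe9  [3]=0x1a

e5 71 e9 1a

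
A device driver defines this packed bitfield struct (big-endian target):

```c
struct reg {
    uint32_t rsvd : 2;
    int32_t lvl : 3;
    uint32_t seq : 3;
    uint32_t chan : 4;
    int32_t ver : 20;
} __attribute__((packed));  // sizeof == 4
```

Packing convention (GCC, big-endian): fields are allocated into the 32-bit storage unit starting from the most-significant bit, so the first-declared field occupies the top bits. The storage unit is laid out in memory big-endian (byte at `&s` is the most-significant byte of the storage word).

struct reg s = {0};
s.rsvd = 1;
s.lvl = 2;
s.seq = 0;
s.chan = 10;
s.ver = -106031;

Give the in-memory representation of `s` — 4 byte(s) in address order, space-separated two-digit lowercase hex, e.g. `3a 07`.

50 ae 61 d1

[30+:2] rsvd=1 & 0x3 = 0x1; word=0x40000000
[27+:3] lvl=2 & 0x7 = 0x2; word=0x50000000
[24+:3] seq=0 & 0x7 = 0x0; word=0x50000000
[20+:4] chan=10 & 0xf = 0xa; word=0x50a00000
[0+:20] ver=-106031 & 0xfffff = 0xe61d1; word=0x50ae61d1
word = 0x50ae61d1 → big-endian bytes:
  [0]=0x50  [1]=0xae  [2]=0x61  [3]=0xd1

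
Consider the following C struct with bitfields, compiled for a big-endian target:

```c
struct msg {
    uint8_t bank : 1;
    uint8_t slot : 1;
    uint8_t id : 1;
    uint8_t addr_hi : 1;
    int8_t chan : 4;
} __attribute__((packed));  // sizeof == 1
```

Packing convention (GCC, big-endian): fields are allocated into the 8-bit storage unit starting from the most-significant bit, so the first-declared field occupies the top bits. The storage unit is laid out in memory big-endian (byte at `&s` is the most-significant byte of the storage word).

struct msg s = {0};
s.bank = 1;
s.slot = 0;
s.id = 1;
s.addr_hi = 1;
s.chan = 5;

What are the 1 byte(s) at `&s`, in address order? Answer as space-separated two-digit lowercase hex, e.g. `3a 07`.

b5

bank:1 = 1 → 0x1 << 7 → word 0x80
slot:1 = 0 → 0x0 << 6 → word 0x80
id:1 = 1 → 0x1 << 5 → word 0xa0
addr_hi:1 = 1 → 0x1 << 4 → word 0xb0
chan:4 = 5 → 0x5 << 0 → word 0xb5
word = 0xb5 → big-endian bytes:
  [0]=0xb5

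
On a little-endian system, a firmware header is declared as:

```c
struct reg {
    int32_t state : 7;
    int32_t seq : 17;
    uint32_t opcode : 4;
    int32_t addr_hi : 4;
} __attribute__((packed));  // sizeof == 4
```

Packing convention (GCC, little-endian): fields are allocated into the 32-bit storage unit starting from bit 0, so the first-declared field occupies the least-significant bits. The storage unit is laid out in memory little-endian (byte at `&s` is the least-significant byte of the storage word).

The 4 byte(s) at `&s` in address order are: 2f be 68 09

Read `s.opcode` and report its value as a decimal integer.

[0]=0x2f [1]=0xbe [2]=0x68 [3]=0x09 (little-endian) → word 0x0968be2f
state [0+:7] = (word>>0) & 0x7f = 47
seq [7+:17] = (word>>7) & 0x1ffff = 53628
opcode [24+:4] = (word>>24) & 0xf = 9  ←
addr_hi [28+:4] = (word>>28) & 0xf = 0

9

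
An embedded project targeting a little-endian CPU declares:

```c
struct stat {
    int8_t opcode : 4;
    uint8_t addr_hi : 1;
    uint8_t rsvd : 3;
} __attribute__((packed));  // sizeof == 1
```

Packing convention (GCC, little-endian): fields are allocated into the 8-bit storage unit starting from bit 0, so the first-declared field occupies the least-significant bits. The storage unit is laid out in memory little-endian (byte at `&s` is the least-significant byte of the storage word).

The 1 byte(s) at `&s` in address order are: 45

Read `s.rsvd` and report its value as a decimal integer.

[0]=0x45 (little-endian) → word 0x45
opcode:4 @ bit 0 → (0x45>>0)&0xf = 0x5
addr_hi:1 @ bit 4 → (0x45>>4)&0x1 = 0x0
rsvd:3 @ bit 5 → (0x45>>5)&0x7 = 0x2  ←

2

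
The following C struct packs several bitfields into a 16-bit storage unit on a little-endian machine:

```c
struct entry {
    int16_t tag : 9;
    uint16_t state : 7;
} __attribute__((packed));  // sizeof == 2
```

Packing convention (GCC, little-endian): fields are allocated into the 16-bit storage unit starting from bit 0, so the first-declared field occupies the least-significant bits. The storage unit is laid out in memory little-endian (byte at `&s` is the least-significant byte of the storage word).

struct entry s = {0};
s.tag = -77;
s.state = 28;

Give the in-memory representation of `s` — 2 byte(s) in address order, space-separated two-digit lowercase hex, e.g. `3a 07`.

tag:9 = -77 → 0x1b3 << 0 → word 0x01b3
state:7 = 28 → 0x1c << 9 → word 0x39b3
word = 0x39b3 → little-endian bytes:
  [0]=0xb3  [1]=0x39

b3 39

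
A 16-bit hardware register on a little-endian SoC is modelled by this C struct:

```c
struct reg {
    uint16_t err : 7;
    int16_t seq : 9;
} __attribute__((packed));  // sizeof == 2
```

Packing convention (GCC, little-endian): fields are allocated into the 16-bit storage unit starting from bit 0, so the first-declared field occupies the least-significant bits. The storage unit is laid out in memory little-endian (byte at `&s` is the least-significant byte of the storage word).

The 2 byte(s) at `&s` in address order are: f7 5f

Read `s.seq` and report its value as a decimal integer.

[0]=0xf7 [1]=0x5f (little-endian) → word 0x5ff7
err [0+:7] = (word>>0) & 0x7f = 119
seq [7+:9] = (word>>7) & 0x1ff = 191  ←
seq signed 9b, MSB=0: value = 191

191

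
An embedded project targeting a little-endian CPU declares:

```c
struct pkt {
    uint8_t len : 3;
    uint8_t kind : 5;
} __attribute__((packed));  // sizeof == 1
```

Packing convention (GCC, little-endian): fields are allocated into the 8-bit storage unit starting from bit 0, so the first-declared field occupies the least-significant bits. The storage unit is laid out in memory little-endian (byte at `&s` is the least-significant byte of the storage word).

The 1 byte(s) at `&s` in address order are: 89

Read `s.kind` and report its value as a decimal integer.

[0]=0x89 (little-endian) → word 0x89
len [0+:3] = (word>>0) & 0x7 = 1
kind [3+:5] = (word>>3) & 0x1f = 17  ←

17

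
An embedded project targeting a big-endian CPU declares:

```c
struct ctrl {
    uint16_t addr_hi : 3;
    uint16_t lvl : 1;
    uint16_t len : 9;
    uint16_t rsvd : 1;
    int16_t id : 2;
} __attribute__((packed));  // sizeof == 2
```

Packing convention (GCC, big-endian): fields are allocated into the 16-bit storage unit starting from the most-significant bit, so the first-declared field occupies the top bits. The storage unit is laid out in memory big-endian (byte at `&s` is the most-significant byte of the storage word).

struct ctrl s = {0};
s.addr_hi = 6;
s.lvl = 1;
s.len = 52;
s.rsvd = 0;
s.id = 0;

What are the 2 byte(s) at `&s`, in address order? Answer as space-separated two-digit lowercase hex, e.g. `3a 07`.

[13+:3] addr_hi=6 & 0x7 = 0x6; word=0xc000
[12+:1] lvl=1 & 0x1 = 0x1; word=0xd000
[3+:9] len=52 & 0x1ff = 0x34; word=0xd1a0
[2+:1] rsvd=0 & 0x1 = 0x0; word=0xd1a0
[0+:2] id=0 & 0x3 = 0x0; word=0xd1a0
word = 0xd1a0 → big-endian bytes:
  [0]=0xd1  [1]=0xa0

d1 a0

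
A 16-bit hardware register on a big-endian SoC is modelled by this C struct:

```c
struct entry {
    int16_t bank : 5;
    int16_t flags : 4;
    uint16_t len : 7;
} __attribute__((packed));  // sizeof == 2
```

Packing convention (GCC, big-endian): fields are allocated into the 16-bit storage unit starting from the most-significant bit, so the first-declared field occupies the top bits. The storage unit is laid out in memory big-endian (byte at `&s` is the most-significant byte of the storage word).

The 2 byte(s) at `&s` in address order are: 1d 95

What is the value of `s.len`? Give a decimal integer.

21

[0]=0x1d [1]=0x95 (big-endian) → word 0x1d95
bank:5 @ bit 11 → (0x1d95>>11)&0x1f = 0x3
flags:4 @ bit 7 → (0x1d95>>7)&0xf = 0xb
len:7 @ bit 0 → (0x1d95>>0)&0x7f = 0x15  ←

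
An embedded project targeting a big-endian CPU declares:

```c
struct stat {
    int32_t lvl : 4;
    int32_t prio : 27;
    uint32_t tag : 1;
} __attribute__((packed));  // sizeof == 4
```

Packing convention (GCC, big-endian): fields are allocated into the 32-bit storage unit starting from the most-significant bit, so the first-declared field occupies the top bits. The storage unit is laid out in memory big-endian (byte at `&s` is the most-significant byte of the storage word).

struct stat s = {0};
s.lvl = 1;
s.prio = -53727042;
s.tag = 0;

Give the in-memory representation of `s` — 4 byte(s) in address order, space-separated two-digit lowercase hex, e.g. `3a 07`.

lvl (4b) val=1 bits=0x1 at bit 28: 0x10000000
prio (27b) val=-53727042 bits=0x4cc30be at bit 1: 0x1998617c
tag (1b) val=0 bits=0x0 at bit 0: 0x1998617c
word = 0x1998617c → big-endian bytes:
  [0]=0x19  [1]=0x98  [2]=0x61  [3]=0x7c

19 98 61 7c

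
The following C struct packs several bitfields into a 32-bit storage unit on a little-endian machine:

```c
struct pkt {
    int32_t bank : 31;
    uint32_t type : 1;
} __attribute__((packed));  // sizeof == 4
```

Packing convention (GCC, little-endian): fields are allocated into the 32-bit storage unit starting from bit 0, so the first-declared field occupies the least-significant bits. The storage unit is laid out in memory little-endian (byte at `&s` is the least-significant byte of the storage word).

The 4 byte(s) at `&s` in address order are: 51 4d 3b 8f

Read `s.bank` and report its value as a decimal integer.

[0]=0x51 [1]=0x4d [2]=0x3b [3]=0x8f (little-endian) → word 0x8f3b4d51
bank:31 @ bit 0 → (0x8f3b4d51>>0)&0x7fffffff = 0xf3b4d51  ←
type:1 @ bit 31 → (0x8f3b4d51>>31)&0x1 = 0x1
bank signed 31b, MSB=0: value = 255544657

255544657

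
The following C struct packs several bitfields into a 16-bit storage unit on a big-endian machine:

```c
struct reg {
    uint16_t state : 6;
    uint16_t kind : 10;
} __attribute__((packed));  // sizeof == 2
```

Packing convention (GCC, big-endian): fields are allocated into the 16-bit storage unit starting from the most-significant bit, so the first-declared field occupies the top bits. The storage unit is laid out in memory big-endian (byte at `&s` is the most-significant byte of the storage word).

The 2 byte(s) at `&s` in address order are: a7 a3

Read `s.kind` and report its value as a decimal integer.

[0]=0xa7 [1]=0xa3 (big-endian) → word 0xa7a3
state [10+:6] = (word>>10) & 0x3f = 41
kind [0+:10] = (word>>0) & 0x3ff = 931  ←

931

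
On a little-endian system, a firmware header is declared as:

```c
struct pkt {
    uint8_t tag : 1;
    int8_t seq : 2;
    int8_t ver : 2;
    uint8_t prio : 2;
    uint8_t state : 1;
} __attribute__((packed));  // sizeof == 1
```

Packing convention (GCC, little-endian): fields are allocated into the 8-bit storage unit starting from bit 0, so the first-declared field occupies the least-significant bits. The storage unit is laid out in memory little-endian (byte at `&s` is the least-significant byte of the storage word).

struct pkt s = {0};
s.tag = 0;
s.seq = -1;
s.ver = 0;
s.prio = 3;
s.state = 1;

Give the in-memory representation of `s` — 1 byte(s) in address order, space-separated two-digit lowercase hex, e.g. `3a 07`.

[0+:1] tag=0 & 0x1 = 0x0; word=0x00
[1+:2] seq=-1 & 0x3 = 0x3; word=0x06
[3+:2] ver=0 & 0x3 = 0x0; word=0x06
[5+:2] prio=3 & 0x3 = 0x3; word=0x66
[7+:1] state=1 & 0x1 = 0x1; word=0xe6
word = 0xe6 → little-endian bytes:
  [0]=0xe6

e6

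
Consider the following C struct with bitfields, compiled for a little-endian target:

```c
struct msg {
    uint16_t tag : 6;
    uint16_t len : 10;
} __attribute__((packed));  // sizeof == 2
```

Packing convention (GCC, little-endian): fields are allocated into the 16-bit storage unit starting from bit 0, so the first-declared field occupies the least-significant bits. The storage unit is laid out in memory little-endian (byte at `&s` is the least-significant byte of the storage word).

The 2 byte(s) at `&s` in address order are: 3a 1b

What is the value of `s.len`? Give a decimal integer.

[0]=0x3a [1]=0x1b (little-endian) → word 0x1b3a
tag:6 @ bit 0 → (0x1b3a>>0)&0x3f = 0x3a
len:10 @ bit 6 → (0x1b3a>>6)&0x3ff = 0x6c  ←

108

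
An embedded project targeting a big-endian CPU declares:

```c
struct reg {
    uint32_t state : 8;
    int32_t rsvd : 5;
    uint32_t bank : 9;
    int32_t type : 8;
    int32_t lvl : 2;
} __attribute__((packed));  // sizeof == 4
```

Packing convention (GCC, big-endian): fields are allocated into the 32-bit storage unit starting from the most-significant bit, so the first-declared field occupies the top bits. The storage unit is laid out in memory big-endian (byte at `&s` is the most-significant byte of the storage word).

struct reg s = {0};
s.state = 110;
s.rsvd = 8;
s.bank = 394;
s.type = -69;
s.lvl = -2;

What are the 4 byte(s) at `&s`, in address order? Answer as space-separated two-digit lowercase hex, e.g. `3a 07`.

6e 46 2a ee

state (8b) val=110 bits=0x6e at bit 24: 0x6e000000
rsvd (5b) val=8 bits=0x8 at bit 19: 0x6e400000
bank (9b) val=394 bits=0x18a at bit 10: 0x6e462800
type (8b) val=-69 bits=0xbb at bit 2: 0x6e462aec
lvl (2b) val=-2 bits=0x2 at bit 0: 0x6e462aee
word = 0x6e462aee → big-endian bytes:
  [0]=0x6e  [1]=0x46  [2]=0x2a  [3]=0xee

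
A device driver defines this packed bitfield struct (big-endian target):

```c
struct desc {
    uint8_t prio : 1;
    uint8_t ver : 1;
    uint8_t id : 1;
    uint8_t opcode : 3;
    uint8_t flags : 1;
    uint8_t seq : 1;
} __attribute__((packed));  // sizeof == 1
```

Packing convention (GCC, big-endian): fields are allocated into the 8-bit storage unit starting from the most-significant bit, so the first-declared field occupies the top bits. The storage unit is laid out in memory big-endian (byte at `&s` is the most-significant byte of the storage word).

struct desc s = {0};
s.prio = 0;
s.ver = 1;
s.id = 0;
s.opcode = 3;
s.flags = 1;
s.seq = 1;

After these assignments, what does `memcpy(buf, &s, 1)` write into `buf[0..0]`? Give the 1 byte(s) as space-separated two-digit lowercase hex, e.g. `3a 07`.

4f

prio (1b) val=0 bits=0x0 at bit 7: 0x00
ver (1b) val=1 bits=0x1 at bit 6: 0x40
id (1b) val=0 bits=0x0 at bit 5: 0x40
opcode (3b) val=3 bits=0x3 at bit 2: 0x4c
flags (1b) val=1 bits=0x1 at bit 1: 0x4e
seq (1b) val=1 bits=0x1 at bit 0: 0x4f
word = 0x4f → big-endian bytes:
  [0]=0x4f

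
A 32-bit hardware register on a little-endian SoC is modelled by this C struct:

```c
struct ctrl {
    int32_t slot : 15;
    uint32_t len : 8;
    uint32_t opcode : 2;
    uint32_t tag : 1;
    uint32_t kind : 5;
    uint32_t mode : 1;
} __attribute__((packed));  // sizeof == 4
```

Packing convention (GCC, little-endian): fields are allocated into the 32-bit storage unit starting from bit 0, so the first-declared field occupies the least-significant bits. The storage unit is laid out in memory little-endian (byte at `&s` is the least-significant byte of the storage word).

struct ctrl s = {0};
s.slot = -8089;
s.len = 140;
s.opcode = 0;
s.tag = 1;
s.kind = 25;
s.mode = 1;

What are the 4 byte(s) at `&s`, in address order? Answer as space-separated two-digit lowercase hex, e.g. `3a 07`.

[0+:15] slot=-8089 & 0x7fff = 0x6067; word=0x00006067
[15+:8] len=140 & 0xff = 0x8c; word=0x00466067
[23+:2] opcode=0 & 0x3 = 0x0; word=0x00466067
[25+:1] tag=1 & 0x1 = 0x1; word=0x02466067
[26+:5] kind=25 & 0x1f = 0x19; word=0x66466067
[31+:1] mode=1 & 0x1 = 0x1; word=0xe6466067
word = 0xe6466067 → little-endian bytes:
  [0]=0x67  [1]=0x60  [2]=0x46  [3]=0xe6

67 60 46 e6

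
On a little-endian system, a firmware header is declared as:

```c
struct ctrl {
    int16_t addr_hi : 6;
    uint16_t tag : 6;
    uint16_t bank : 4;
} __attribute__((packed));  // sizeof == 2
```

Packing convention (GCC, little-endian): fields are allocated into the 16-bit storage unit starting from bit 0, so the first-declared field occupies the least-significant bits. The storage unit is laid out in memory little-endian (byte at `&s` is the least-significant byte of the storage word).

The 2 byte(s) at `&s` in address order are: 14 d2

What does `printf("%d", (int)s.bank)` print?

[0]=0x14 [1]=0xd2 (little-endian) → word 0xd214
addr_hi:6 @ bit 0 → (0xd214>>0)&0x3f = 0x14
tag:6 @ bit 6 → (0xd214>>6)&0x3f = 0x8
bank:4 @ bit 12 → (0xd214>>12)&0xf = 0xd  ←

13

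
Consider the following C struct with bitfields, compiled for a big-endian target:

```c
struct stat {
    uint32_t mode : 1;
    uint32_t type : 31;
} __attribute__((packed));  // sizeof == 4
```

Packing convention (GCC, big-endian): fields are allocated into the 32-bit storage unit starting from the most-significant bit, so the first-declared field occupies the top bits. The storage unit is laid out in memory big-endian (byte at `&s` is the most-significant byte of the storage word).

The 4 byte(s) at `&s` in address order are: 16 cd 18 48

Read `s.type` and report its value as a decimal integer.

[0]=0x16 [1]=0xcd [2]=0x18 [3]=0x48 (big-endian) → word 0x16cd1848
mode [31+:1] = (word>>31) & 0x1 = 0
type [0+:31] = (word>>0) & 0x7fffffff = 382539848  ←

382539848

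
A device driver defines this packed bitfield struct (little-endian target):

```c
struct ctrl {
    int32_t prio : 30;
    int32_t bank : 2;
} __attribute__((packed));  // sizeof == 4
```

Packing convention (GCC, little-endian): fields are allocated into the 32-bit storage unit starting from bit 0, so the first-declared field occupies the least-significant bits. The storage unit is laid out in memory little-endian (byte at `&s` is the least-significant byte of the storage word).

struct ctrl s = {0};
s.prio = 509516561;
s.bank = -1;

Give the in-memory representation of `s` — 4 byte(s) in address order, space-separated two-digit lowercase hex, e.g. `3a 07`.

11 9b 5e de

prio (30b) val=509516561 bits=0x1e5e9b11 at bit 0: 0x1e5e9b11
bank (2b) val=-1 bits=0x3 at bit 30: 0xde5e9b11
word = 0xde5e9b11 → little-endian bytes:
  [0]=0x11  [1]=0x9b  [2]=0x5e  [3]=0xde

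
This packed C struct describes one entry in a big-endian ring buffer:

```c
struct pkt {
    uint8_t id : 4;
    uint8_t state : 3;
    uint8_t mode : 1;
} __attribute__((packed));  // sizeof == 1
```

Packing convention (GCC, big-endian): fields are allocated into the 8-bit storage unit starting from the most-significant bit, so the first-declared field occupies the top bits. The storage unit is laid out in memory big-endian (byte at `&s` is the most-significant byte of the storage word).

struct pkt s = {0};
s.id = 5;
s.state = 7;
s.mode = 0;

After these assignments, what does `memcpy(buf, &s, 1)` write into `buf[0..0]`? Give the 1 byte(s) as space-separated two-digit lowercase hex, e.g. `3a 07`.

5e

[4+:4] id=5 & 0xf = 0x5; word=0x50
[1+:3] state=7 & 0x7 = 0x7; word=0x5e
[0+:1] mode=0 & 0x1 = 0x0; word=0x5e
word = 0x5e → big-endian bytes:
  [0]=0x5e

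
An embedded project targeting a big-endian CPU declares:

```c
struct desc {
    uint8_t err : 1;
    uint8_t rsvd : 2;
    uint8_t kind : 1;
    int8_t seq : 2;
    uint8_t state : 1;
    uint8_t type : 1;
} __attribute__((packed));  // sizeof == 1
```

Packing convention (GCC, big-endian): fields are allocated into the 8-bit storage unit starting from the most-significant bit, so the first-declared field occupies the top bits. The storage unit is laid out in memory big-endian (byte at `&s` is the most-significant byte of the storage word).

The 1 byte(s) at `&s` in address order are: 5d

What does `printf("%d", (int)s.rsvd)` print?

[0]=0x5d (big-endian) → word 0x5d
err:1 @ bit 7 → (0x5d>>7)&0x1 = 0x0
rsvd:2 @ bit 5 → (0x5d>>5)&0x3 = 0x2  ←
kind:1 @ bit 4 → (0x5d>>4)&0x1 = 0x1
seq:2 @ bit 2 → (0x5d>>2)&0x3 = 0x3
state:1 @ bit 1 → (0x5d>>1)&0x1 = 0x0
type:1 @ bit 0 → (0x5d>>0)&0x1 = 0x1

2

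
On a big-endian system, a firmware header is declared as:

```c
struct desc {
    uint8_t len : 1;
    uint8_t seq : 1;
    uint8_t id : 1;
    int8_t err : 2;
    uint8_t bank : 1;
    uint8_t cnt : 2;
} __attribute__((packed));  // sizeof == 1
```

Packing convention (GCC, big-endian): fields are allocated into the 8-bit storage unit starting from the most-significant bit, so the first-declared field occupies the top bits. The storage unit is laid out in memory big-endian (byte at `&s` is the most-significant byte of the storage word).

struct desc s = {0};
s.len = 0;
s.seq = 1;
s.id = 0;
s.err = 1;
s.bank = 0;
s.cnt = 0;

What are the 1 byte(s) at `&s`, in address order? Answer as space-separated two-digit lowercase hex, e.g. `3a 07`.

len:1 = 0 → 0x0 << 7 → word 0x00
seq:1 = 1 → 0x1 << 6 → word 0x40
id:1 = 0 → 0x0 << 5 → word 0x40
err:2 = 1 → 0x1 << 3 → word 0x48
bank:1 = 0 → 0x0 << 2 → word 0x48
cnt:2 = 0 → 0x0 << 0 → word 0x48
word = 0x48 → big-endian bytes:
  [0]=0x48

48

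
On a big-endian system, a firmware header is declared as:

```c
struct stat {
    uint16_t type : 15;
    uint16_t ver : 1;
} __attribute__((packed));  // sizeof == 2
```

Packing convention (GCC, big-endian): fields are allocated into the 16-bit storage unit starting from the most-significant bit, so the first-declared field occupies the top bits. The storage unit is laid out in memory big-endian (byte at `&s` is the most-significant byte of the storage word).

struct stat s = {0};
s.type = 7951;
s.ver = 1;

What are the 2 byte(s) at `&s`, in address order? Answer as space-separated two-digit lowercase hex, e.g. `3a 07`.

3e 1f

type (15b) val=7951 bits=0x1f0f at bit 1: 0x3e1e
ver (1b) val=1 bits=0x1 at bit 0: 0x3e1f
word = 0x3e1f → big-endian bytes:
  [0]=0x3e  [1]=0x1f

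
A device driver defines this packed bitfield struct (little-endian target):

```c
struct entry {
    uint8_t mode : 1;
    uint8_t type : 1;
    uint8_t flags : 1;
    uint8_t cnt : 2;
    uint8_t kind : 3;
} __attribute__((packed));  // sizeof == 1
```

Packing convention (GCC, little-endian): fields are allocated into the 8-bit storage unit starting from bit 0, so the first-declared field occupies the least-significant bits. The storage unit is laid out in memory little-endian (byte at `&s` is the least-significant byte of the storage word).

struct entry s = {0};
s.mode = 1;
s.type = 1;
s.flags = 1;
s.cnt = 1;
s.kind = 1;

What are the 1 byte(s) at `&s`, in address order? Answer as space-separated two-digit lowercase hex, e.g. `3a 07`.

mode (1b) val=1 bits=0x1 at bit 0: 0x01
type (1b) val=1 bits=0x1 at bit 1: 0x03
flags (1b) val=1 bits=0x1 at bit 2: 0x07
cnt (2b) val=1 bits=0x1 at bit 3: 0x0f
kind (3b) val=1 bits=0x1 at bit 5: 0x2f
word = 0x2f → little-endian bytes:
  [0]=0x2f

2f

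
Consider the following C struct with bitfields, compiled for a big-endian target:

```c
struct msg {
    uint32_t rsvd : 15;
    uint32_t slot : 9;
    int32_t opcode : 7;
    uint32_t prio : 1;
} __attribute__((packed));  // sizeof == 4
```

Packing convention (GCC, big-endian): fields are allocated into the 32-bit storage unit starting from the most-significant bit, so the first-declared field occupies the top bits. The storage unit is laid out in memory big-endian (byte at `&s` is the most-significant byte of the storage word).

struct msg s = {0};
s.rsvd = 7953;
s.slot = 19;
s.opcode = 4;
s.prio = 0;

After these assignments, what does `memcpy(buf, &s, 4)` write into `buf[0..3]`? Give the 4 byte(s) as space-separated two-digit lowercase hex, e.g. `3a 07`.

3e 22 13 08

rsvd:15 = 7953 → 0x1f11 << 17 → word 0x3e220000
slot:9 = 19 → 0x13 << 8 → word 0x3e221300
opcode:7 = 4 → 0x4 << 1 → word 0x3e221308
prio:1 = 0 → 0x0 << 0 → word 0x3e221308
word = 0x3e221308 → big-endian bytes:
  [0]=0x3e  [1]=0x22  [2]=0x13  [3]=0x08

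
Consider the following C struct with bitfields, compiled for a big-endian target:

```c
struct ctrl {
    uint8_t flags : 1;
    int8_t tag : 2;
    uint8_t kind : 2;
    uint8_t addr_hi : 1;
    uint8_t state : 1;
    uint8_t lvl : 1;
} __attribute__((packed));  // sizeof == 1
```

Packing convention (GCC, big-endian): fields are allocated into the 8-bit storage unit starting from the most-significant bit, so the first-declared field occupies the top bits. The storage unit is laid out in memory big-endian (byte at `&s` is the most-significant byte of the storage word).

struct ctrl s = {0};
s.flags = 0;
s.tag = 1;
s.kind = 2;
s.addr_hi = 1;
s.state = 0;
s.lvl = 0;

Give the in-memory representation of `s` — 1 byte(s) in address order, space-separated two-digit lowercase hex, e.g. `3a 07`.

34

[7+:1] flags=0 & 0x1 = 0x0; word=0x00
[5+:2] tag=1 & 0x3 = 0x1; word=0x20
[3+:2] kind=2 & 0x3 = 0x2; word=0x30
[2+:1] addr_hi=1 & 0x1 = 0x1; word=0x34
[1+:1] state=0 & 0x1 = 0x0; word=0x34
[0+:1] lvl=0 & 0x1 = 0x0; word=0x34
word = 0x34 → big-endian bytes:
  [0]=0x34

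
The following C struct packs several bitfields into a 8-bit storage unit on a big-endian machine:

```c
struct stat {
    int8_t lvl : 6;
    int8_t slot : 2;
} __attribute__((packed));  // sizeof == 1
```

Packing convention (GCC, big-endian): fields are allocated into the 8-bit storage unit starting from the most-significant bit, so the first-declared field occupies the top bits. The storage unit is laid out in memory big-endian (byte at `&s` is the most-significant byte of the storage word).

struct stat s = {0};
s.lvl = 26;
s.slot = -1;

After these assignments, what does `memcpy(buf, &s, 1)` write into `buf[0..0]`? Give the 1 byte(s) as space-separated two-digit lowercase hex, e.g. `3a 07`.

6b

lvl (6b) val=26 bits=0x1a at bit 2: 0x68
slot (2b) val=-1 bits=0x3 at bit 0: 0x6b
word = 0x6b → big-endian bytes:
  [0]=0x6b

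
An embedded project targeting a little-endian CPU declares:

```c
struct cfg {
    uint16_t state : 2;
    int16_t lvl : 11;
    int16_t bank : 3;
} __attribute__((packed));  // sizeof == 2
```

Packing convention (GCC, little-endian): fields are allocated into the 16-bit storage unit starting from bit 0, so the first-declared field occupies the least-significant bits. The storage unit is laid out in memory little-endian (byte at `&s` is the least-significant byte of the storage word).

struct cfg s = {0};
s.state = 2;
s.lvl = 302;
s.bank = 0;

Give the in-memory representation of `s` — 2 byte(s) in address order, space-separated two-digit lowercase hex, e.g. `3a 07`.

state (2b) val=2 bits=0x2 at bit 0: 0x0002
lvl (11b) val=302 bits=0x12e at bit 2: 0x04ba
bank (3b) val=0 bits=0x0 at bit 13: 0x04ba
word = 0x04ba → little-endian bytes:
  [0]=0xba  [1]=0x04

ba 04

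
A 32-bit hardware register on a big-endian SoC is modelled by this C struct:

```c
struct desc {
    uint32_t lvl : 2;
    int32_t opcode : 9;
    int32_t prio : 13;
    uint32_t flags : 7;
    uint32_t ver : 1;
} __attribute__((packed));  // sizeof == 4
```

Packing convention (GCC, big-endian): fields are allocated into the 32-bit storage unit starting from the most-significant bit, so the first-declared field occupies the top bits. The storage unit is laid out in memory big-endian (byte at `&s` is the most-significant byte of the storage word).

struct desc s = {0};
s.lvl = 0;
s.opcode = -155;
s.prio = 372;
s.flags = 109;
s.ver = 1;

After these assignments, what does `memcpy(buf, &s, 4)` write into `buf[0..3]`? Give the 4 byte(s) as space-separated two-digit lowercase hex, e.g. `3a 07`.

lvl (2b) val=0 bits=0x0 at bit 30: 0x00000000
opcode (9b) val=-155 bits=0x165 at bit 21: 0x2ca00000
prio (13b) val=372 bits=0x174 at bit 8: 0x2ca17400
flags (7b) val=109 bits=0x6d at bit 1: 0x2ca174da
ver (1b) val=1 bits=0x1 at bit 0: 0x2ca174db
word = 0x2ca174db → big-endian bytes:
  [0]=0x2c  [1]=0xa1  [2]=0x74  [3]=0xdb

2c a1 74 db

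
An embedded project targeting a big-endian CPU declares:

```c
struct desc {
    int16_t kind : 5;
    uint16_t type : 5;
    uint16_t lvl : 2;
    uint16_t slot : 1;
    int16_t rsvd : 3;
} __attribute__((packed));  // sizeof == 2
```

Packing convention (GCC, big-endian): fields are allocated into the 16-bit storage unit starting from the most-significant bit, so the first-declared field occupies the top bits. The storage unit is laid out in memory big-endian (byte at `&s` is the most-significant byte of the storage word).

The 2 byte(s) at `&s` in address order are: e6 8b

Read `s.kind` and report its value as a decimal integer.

-4

[0]=0xe6 [1]=0x8b (big-endian) → word 0xe68b
kind:5 @ bit 11 → (0xe68b>>11)&0x1f = 0x1c  ←
type:5 @ bit 6 → (0xe68b>>6)&0x1f = 0x1a
lvl:2 @ bit 4 → (0xe68b>>4)&0x3 = 0x0
slot:1 @ bit 3 → (0xe68b>>3)&0x1 = 0x1
rsvd:3 @ bit 0 → (0xe68b>>0)&0x7 = 0x3
kind signed 5b, MSB=1: 28 - 32 = -4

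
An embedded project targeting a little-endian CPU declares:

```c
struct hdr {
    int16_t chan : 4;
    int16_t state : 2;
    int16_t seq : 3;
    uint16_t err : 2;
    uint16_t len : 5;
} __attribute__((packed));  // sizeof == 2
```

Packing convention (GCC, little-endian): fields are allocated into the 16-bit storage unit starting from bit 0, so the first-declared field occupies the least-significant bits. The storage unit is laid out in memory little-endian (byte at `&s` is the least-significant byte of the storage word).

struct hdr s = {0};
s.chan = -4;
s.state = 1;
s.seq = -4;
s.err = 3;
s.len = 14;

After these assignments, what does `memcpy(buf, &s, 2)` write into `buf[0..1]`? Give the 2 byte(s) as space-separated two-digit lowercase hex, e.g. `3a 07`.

1c 77

chan (4b) val=-4 bits=0xc at bit 0: 0x000c
state (2b) val=1 bits=0x1 at bit 4: 0x001c
seq (3b) val=-4 bits=0x4 at bit 6: 0x011c
err (2b) val=3 bits=0x3 at bit 9: 0x071c
len (5b) val=14 bits=0xe at bit 11: 0x771c
word = 0x771c → little-endian bytes:
  [0]=0x1c  [1]=0x77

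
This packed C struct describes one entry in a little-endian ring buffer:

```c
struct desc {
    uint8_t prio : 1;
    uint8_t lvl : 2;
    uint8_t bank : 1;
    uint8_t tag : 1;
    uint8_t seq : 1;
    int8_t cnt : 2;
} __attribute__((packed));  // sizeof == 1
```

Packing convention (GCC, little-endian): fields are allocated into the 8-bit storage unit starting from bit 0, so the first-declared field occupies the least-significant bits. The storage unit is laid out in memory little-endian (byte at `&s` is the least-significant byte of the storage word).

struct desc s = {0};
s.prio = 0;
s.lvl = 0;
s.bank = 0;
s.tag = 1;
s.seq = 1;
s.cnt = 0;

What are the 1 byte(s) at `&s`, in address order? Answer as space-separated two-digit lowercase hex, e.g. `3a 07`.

[0+:1] prio=0 & 0x1 = 0x0; word=0x00
[1+:2] lvl=0 & 0x3 = 0x0; word=0x00
[3+:1] bank=0 & 0x1 = 0x0; word=0x00
[4+:1] tag=1 & 0x1 = 0x1; word=0x10
[5+:1] seq=1 & 0x1 = 0x1; word=0x30
[6+:2] cnt=0 & 0x3 = 0x0; word=0x30
word = 0x30 → little-endian bytes:
  [0]=0x30

30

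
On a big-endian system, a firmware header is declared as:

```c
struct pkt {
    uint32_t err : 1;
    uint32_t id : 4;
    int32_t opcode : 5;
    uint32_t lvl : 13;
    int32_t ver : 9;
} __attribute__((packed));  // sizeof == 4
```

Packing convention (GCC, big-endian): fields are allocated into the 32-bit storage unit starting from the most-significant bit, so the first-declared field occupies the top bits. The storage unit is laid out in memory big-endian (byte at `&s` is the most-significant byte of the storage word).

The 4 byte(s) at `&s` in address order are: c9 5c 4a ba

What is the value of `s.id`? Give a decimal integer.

[0]=0xc9 [1]=0x5c [2]=0x4a [3]=0xba (big-endian) → word 0xc95c4aba
err:1 @ bit 31 → (0xc95c4aba>>31)&0x1 = 0x1
id:4 @ bit 27 → (0xc95c4aba>>27)&0xf = 0x9  ←
opcode:5 @ bit 22 → (0xc95c4aba>>22)&0x1f = 0x5
lvl:13 @ bit 9 → (0xc95c4aba>>9)&0x1fff = 0xe25
ver:9 @ bit 0 → (0xc95c4aba>>0)&0x1ff = 0xba

9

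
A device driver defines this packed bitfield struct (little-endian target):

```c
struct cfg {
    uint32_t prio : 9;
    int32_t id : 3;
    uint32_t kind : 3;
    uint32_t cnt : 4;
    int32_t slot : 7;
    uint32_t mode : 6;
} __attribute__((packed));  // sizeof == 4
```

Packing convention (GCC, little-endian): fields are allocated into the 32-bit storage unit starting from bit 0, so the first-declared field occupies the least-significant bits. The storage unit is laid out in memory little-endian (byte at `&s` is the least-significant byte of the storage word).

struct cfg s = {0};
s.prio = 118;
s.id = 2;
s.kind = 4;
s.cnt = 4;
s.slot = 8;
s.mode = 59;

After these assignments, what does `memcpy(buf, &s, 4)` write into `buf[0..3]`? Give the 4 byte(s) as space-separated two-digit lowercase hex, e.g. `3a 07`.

76 44 42 ec

prio:9 = 118 → 0x76 << 0 → word 0x00000076
id:3 = 2 → 0x2 << 9 → word 0x00000476
kind:3 = 4 → 0x4 << 12 → word 0x00004476
cnt:4 = 4 → 0x4 << 15 → word 0x00024476
slot:7 = 8 → 0x8 << 19 → word 0x00424476
mode:6 = 59 → 0x3b << 26 → word 0xec424476
word = 0xec424476 → little-endian bytes:
  [0]=0x76  [1]=0x44  [2]=0x42  [3]=0xec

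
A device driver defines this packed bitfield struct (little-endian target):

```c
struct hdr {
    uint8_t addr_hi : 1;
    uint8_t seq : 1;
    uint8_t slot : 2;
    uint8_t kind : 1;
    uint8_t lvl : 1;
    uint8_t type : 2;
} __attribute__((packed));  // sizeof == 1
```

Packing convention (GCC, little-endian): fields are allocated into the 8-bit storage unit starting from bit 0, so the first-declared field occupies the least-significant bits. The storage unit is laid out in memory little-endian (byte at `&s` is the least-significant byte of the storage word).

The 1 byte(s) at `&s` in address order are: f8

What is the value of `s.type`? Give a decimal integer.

[0]=0xf8 (little-endian) → word 0xf8
addr_hi:1 @ bit 0 → (0xf8>>0)&0x1 = 0x0
seq:1 @ bit 1 → (0xf8>>1)&0x1 = 0x0
slot:2 @ bit 2 → (0xf8>>2)&0x3 = 0x2
kind:1 @ bit 4 → (0xf8>>4)&0x1 = 0x1
lvl:1 @ bit 5 → (0xf8>>5)&0x1 = 0x1
type:2 @ bit 6 → (0xf8>>6)&0x3 = 0x3  ←

3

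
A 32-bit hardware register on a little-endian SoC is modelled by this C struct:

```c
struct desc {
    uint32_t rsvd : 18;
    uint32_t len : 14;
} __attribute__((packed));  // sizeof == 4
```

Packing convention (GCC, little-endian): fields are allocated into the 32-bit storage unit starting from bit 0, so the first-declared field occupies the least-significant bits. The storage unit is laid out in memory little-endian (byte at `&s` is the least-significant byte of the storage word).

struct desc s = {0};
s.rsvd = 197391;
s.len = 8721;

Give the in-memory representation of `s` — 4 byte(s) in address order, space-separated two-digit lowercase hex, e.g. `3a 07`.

0f 03 47 88

rsvd (18b) val=197391 bits=0x3030f at bit 0: 0x0003030f
len (14b) val=8721 bits=0x2211 at bit 18: 0x8847030f
word = 0x8847030f → little-endian bytes:
  [0]=0x0f  [1]=0x03  [2]=0x47  [3]=0x88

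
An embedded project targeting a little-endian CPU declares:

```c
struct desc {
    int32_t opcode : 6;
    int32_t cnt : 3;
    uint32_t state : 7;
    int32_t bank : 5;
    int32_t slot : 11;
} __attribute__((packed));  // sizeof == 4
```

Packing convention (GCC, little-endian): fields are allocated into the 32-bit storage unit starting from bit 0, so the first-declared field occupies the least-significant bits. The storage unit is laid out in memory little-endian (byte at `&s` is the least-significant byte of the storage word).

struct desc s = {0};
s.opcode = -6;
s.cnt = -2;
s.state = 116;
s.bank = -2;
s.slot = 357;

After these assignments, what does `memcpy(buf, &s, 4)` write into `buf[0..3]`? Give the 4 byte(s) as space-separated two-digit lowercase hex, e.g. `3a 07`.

[0+:6] opcode=-6 & 0x3f = 0x3a; word=0x0000003a
[6+:3] cnt=-2 & 0x7 = 0x6; word=0x000001ba
[9+:7] state=116 & 0x7f = 0x74; word=0x0000e9ba
[16+:5] bank=-2 & 0x1f = 0x1e; word=0x001ee9ba
[21+:11] slot=357 & 0x7ff = 0x165; word=0x2cbee9ba
word = 0x2cbee9ba → little-endian bytes:
  [0]=0xba  [1]=0xe9  [2]=0xbe  [3]=0x2c

ba e9 be 2c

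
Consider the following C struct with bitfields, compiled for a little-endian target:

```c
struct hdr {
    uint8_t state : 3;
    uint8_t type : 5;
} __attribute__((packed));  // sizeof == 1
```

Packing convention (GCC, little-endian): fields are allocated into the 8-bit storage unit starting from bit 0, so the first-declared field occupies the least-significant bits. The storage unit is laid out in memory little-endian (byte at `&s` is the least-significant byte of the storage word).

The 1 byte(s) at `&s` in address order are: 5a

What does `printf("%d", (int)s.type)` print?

[0]=0x5a (little-endian) → word 0x5a
state:3 @ bit 0 → (0x5a>>0)&0x7 = 0x2
type:5 @ bit 3 → (0x5a>>3)&0x1f = 0xb  ←

11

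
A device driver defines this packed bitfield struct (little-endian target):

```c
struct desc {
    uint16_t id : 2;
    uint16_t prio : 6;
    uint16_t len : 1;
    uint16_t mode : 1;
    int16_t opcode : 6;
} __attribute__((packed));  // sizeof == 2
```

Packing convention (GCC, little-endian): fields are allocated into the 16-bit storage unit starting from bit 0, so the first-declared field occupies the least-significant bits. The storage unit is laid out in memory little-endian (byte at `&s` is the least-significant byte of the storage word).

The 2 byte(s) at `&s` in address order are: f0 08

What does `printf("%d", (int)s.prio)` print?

[0]=0xf0 [1]=0x08 (little-endian) → word 0x08f0
id:2 @ bit 0 → (0x08f0>>0)&0x3 = 0x0
prio:6 @ bit 2 → (0x08f0>>2)&0x3f = 0x3c  ←
len:1 @ bit 8 → (0x08f0>>8)&0x1 = 0x0
mode:1 @ bit 9 → (0x08f0>>9)&0x1 = 0x0
opcode:6 @ bit 10 → (0x08f0>>10)&0x3f = 0x2

60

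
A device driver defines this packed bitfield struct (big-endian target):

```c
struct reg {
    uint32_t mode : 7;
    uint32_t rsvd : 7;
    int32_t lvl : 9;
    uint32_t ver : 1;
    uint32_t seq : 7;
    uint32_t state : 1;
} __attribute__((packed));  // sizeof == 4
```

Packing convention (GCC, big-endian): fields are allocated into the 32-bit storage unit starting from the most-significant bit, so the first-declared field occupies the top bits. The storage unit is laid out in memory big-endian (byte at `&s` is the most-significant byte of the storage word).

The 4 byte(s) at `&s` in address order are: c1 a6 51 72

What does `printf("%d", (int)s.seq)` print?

57

[0]=0xc1 [1]=0xa6 [2]=0x51 [3]=0x72 (big-endian) → word 0xc1a65172
mode [25+:7] = (word>>25) & 0x7f = 96
rsvd [18+:7] = (word>>18) & 0x7f = 105
lvl [9+:9] = (word>>9) & 0x1ff = 296
ver [8+:1] = (word>>8) & 0x1 = 1
seq [1+:7] = (word>>1) & 0x7f = 57  ←
state [0+:1] = (word>>0) & 0x1 = 0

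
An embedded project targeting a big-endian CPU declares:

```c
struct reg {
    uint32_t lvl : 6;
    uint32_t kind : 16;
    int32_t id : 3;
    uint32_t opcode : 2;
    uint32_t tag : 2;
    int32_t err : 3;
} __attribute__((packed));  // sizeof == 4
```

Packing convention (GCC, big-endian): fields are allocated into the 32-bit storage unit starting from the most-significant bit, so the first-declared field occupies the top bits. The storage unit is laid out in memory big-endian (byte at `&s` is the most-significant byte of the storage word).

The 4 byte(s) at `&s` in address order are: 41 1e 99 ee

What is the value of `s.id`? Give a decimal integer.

3

[0]=0x41 [1]=0x1e [2]=0x99 [3]=0xee (big-endian) → word 0x411e99ee
lvl:6 @ bit 26 → (0x411e99ee>>26)&0x3f = 0x10
kind:16 @ bit 10 → (0x411e99ee>>10)&0xffff = 0x47a6
id:3 @ bit 7 → (0x411e99ee>>7)&0x7 = 0x3  ←
opcode:2 @ bit 5 → (0x411e99ee>>5)&0x3 = 0x3
tag:2 @ bit 3 → (0x411e99ee>>3)&0x3 = 0x1
err:3 @ bit 0 → (0x411e99ee>>0)&0x7 = 0x6
id signed 3b, MSB=0: value = 3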